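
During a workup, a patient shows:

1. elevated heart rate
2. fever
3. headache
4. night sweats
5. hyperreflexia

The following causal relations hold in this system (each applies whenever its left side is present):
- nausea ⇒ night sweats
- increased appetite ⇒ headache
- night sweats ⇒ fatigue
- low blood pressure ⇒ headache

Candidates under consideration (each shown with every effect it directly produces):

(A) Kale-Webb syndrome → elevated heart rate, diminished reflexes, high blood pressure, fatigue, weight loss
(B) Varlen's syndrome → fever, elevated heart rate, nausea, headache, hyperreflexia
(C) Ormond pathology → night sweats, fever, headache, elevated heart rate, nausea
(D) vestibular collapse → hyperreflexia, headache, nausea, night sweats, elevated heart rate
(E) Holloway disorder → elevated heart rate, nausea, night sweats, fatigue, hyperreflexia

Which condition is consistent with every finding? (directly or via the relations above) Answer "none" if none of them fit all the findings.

B

Testing each hypothesis:
(A) Kale-Webb syndrome — elevated heart rate +; fever -; headache -; night sweats -; hyperreflexia -
(B) Varlen's syndrome — accounts for every observation (night sweats via nausea → night sweats)
(C) Ormond pathology — does not account for hyperreflexia
(D) vestibular collapse — does not account for fever
(E) Holloway disorder — does not account for fever, headache
(B) alone accounts for all the evidence.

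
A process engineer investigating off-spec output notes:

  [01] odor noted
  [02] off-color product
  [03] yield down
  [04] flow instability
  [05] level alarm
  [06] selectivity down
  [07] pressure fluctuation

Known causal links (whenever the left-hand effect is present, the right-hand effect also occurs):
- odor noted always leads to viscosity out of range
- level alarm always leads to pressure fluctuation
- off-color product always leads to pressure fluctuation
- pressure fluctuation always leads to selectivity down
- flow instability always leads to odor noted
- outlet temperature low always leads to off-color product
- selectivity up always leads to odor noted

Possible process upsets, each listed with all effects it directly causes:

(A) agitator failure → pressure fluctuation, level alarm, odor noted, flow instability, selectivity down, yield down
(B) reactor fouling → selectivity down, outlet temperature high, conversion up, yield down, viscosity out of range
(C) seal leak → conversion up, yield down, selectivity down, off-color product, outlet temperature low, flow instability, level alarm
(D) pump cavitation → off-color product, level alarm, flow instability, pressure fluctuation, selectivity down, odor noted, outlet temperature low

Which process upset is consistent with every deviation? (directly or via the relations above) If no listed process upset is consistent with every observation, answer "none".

C

Checking each candidate against the observations:
(A) agitator failure — odor noted yes; off-color product NO; yield down yes; flow instability yes; level alarm yes; selectivity down yes; pressure fluctuation yes
(B) reactor fouling — odor noted NO; off-color product NO; yield down yes; flow instability NO; level alarm NO; selectivity down yes; pressure fluctuation NO
(C) seal leak — accounts for every observation (odor noted by flow instability → odor noted)
(D) pump cavitation — does not account for yield down
Only (C) is consistent with every observation.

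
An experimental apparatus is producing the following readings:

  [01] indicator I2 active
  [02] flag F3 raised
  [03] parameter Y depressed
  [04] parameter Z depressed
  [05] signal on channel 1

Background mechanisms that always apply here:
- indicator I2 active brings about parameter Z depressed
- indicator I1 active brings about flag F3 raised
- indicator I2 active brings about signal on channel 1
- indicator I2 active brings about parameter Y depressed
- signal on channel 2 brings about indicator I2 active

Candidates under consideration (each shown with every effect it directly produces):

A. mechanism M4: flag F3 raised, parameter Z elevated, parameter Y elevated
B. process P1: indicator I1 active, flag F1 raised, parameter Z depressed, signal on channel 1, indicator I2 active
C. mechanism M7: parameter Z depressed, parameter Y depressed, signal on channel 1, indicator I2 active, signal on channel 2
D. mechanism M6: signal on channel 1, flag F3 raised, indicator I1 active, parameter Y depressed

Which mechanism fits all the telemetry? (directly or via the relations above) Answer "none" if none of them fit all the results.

Per-candidate check:
(A) mechanism M4 — indicator I2 active -; flag F3 raised +; parameter Y depressed -; parameter Z depressed -; signal on channel 1 -
(B) process P1 — indicator I2 active +; flag F3 raised + (through indicator I1 active → flag F3 raised); parameter Y depressed + (through indicator I2 active → parameter Y depressed); parameter Z depressed +; signal on channel 1 +
(C) mechanism M7 — does not account for flag F3 raised
(D) mechanism M6 — indicator I2 active -; flag F3 raised +; parameter Y depressed +; parameter Z depressed -; signal on channel 1 +
(B) alone accounts for all the evidence.

B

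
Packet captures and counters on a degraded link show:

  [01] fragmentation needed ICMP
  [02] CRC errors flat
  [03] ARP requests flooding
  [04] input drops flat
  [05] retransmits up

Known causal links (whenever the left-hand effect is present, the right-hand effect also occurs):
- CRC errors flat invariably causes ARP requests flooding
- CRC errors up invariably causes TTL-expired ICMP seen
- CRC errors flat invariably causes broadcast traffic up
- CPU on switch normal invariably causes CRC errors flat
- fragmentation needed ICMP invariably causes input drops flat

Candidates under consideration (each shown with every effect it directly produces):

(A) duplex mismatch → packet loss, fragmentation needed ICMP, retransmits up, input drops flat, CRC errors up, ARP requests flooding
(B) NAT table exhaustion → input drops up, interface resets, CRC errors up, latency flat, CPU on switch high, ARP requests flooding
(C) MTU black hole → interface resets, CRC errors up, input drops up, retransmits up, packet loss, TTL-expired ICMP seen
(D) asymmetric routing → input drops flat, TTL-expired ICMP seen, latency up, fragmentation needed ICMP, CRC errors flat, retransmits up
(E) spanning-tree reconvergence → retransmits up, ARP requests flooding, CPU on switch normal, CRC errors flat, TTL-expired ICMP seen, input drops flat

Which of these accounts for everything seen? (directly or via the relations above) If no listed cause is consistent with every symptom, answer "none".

Checking each candidate against the observations:
(A) duplex mismatch — fragmentation needed ICMP +; CRC errors flat -; ARP requests flooding +; input drops flat +; retransmits up +
(B) NAT table exhaustion — fails on fragmentation needed ICMP, CRC errors flat, input drops flat, retransmits up (predicts CRC errors up, not CRC errors flat; predicts input drops up, not input drops flat)
(C) MTU black hole — fragmentation needed ICMP -; CRC errors flat -; ARP requests flooding -; input drops flat -; retransmits up +
(D) asymmetric routing — fragmentation needed ICMP +; CRC errors flat +; ARP requests flooding + (by CRC errors flat → ARP requests flooding); input drops flat +; retransmits up +
(E) spanning-tree reconvergence — does not account for fragmentation needed ICMP
Only (D) is consistent with every observation.

D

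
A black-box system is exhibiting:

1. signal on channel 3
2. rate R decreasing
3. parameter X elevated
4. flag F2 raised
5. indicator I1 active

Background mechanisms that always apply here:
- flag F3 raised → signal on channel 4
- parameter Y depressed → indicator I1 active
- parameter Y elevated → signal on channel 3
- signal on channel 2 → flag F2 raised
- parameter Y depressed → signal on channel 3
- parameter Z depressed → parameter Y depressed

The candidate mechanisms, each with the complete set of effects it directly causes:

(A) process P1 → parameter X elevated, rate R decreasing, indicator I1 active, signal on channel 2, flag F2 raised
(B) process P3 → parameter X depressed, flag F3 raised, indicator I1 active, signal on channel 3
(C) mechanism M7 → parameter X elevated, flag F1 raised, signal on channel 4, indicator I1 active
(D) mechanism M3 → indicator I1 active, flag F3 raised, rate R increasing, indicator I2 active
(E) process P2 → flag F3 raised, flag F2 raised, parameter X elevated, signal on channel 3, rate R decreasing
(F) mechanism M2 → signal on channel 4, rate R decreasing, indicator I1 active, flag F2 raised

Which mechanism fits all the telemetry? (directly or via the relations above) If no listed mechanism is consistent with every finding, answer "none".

Checking each candidate against the observations:
(A) process P1 — signal on channel 3 miss; rate R decreasing match; parameter X elevated match; flag F2 raised match; indicator I1 active match
(B) process P3 — signal on channel 3 match; rate R decreasing miss; parameter X elevated miss; flag F2 raised miss; indicator I1 active match
(C) mechanism M7 — does not account for signal on channel 3, rate R decreasing, flag F2 raised
(D) mechanism M3 — fails on signal on channel 3, rate R decreasing, parameter X elevated, flag F2 raised (predicts rate R increasing, not rate R decreasing)
(E) process P2 — does not account for indicator I1 active
(F) mechanism M2 — signal on channel 3 miss; rate R decreasing match; parameter X elevated miss; flag F2 raised match; indicator I1 active match
Every candidate fails on at least one observation.

none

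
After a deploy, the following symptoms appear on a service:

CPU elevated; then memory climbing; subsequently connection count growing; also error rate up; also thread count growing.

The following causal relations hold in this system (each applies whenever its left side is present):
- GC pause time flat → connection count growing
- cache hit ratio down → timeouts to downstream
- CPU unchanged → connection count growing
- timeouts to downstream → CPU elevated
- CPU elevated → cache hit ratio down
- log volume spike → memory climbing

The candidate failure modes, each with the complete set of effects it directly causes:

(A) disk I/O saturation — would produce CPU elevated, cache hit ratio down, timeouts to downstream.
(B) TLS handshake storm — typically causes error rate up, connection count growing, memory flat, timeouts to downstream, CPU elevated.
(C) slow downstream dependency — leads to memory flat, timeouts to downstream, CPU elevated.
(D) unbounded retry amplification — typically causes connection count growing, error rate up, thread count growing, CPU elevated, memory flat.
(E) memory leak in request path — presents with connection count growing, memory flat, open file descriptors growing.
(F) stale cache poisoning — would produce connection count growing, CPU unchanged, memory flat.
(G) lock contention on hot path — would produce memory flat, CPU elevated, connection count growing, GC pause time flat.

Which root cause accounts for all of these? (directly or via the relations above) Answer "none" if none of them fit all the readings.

For each candidate, compare predicted effects to what was observed:
(A) disk I/O saturation — CPU elevated yes; memory climbing NO; connection count growing NO; error rate up NO; thread count growing NO
(B) TLS handshake storm — CPU elevated yes; memory climbing NO; connection count growing yes; error rate up yes; thread count growing NO
(C) slow downstream dependency — CPU elevated yes; memory climbing NO; connection count growing NO; error rate up NO; thread count growing NO
(D) unbounded retry amplification — fails on memory climbing (predicts memory flat, not memory climbing)
(E) memory leak in request path — CPU elevated NO; memory climbing NO; connection count growing yes; error rate up NO; thread count growing NO
(F) stale cache poisoning — CPU elevated NO; memory climbing NO; connection count growing yes; error rate up NO; thread count growing NO
(G) lock contention on hot path — CPU elevated yes; memory climbing NO; connection count growing yes; error rate up NO; thread count growing NO
None of the listed candidates fits everything.

none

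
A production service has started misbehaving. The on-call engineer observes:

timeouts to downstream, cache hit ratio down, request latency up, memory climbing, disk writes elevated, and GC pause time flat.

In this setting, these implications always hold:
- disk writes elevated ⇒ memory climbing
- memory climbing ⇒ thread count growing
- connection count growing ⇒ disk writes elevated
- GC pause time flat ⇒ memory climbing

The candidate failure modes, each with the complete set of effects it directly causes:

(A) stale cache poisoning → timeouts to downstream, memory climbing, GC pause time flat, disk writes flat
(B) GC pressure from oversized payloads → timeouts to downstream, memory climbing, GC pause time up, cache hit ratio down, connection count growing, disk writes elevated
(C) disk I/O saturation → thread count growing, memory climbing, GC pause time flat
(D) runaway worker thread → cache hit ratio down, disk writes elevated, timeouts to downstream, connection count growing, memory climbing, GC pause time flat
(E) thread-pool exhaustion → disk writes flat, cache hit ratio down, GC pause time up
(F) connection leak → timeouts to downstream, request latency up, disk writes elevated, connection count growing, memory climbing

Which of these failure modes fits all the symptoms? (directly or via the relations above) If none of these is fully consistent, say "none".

none

For each candidate, compare predicted effects to what was observed:
(A) stale cache poisoning — fails on cache hit ratio down, request latency up, disk writes elevated (predicts disk writes flat, not disk writes elevated)
(B) GC pressure from oversized payloads — fails on request latency up, GC pause time flat (predicts GC pause time up, not GC pause time flat)
(C) disk I/O saturation — does not account for timeouts to downstream, cache hit ratio down, request latency up, disk writes elevated
(D) runaway worker thread — timeouts to downstream +; cache hit ratio down +; request latency up -; memory climbing +; disk writes elevated +; GC pause time flat +
(E) thread-pool exhaustion — fails on timeouts to downstream, request latency up, memory climbing, disk writes elevated, GC pause time flat (predicts disk writes flat, not disk writes elevated; predicts GC pause time up, not GC pause time flat)
(F) connection leak — timeouts to downstream +; cache hit ratio down -; request latency up +; memory climbing +; disk writes elevated +; GC pause time flat -
Every candidate fails on at least one observation.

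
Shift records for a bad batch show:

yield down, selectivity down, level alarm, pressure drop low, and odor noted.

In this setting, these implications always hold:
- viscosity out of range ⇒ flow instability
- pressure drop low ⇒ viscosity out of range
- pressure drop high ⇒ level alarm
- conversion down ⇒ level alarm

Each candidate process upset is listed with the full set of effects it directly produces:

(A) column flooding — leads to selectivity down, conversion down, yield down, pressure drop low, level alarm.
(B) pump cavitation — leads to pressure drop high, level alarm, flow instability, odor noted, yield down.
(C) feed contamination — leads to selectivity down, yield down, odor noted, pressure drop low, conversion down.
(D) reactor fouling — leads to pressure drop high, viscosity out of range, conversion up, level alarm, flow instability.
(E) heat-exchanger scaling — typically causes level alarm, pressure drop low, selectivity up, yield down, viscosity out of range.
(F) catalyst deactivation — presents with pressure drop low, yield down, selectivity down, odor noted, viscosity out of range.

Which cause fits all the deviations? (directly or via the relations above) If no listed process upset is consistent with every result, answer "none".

C

Checking each candidate against the observations:
(A) column flooding — does not account for odor noted
(B) pump cavitation — yield down +; selectivity down -; level alarm +; pressure drop low -; odor noted +
(C) feed contamination — yield down +; selectivity down +; level alarm + (via conversion down → level alarm); pressure drop low +; odor noted +
(D) reactor fouling — fails on yield down, selectivity down, pressure drop low, odor noted (predicts pressure drop high, not pressure drop low)
(E) heat-exchanger scaling — fails on selectivity down, odor noted (predicts selectivity up, not selectivity down)
(F) catalyst deactivation — yield down +; selectivity down +; level alarm -; pressure drop low +; odor noted +
(C) alone accounts for all the evidence.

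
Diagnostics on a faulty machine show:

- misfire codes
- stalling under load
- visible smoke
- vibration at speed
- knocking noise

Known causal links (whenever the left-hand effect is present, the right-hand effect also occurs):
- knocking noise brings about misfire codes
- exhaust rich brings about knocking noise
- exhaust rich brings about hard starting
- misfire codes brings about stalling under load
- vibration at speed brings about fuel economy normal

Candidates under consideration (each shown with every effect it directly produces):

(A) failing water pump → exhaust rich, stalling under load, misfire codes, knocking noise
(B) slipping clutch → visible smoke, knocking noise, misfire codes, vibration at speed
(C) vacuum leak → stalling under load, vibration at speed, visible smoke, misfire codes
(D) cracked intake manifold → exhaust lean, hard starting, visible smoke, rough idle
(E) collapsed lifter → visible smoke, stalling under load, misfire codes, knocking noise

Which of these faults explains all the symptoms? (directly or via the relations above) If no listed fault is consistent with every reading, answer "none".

For each candidate, compare predicted effects to what was observed:
(A) failing water pump — misfire codes yes; stalling under load yes; visible smoke NO; vibration at speed NO; knocking noise yes
(B) slipping clutch — misfire codes yes; stalling under load yes (through misfire codes → stalling under load); visible smoke yes; vibration at speed yes; knocking noise yes
(C) vacuum leak — misfire codes yes; stalling under load yes; visible smoke yes; vibration at speed yes; knocking noise NO
(D) cracked intake manifold — misfire codes NO; stalling under load NO; visible smoke yes; vibration at speed NO; knocking noise NO
(E) collapsed lifter — misfire codes yes; stalling under load yes; visible smoke yes; vibration at speed NO; knocking noise yes
(B) is the only candidate with no mismatches.

B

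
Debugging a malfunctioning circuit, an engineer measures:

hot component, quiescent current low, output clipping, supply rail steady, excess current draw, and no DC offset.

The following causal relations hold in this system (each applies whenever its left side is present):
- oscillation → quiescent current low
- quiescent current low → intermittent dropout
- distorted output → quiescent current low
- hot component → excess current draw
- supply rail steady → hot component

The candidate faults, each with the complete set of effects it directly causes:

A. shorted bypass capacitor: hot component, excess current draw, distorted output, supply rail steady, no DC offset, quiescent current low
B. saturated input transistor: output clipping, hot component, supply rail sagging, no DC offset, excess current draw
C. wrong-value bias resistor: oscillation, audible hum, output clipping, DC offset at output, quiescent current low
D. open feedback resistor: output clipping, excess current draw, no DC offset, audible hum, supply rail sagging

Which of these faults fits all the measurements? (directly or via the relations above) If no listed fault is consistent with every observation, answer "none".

For each candidate, compare predicted effects to what was observed:
(A) shorted bypass capacitor — hot component +; quiescent current low +; output clipping -; supply rail steady +; excess current draw +; no DC offset +
(B) saturated input transistor — fails on quiescent current low, supply rail steady (predicts supply rail sagging, not supply rail steady)
(C) wrong-value bias resistor — fails on hot component, supply rail steady, excess current draw, no DC offset (predicts DC offset at output, not no DC offset)
(D) open feedback resistor — fails on hot component, quiescent current low, supply rail steady (predicts supply rail sagging, not supply rail steady)
Every candidate fails on at least one observation.

none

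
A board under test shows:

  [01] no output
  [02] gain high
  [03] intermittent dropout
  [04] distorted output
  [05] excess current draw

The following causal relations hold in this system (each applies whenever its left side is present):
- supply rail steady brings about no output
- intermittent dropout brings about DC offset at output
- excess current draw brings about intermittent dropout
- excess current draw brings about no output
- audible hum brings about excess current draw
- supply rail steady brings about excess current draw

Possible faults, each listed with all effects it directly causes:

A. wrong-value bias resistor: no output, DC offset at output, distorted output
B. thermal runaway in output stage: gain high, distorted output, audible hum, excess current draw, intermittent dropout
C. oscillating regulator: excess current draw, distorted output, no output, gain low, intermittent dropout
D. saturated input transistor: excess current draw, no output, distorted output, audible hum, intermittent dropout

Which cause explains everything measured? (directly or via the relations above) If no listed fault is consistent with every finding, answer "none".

B

Testing each hypothesis:
(A) wrong-value bias resistor — does not account for gain high, intermittent dropout, excess current draw
(B) thermal runaway in output stage — no output yes (through excess current draw → no output); gain high yes; intermittent dropout yes; distorted output yes; excess current draw yes
(C) oscillating regulator — fails on gain high (predicts gain low, not gain high)
(D) saturated input transistor — does not account for gain high
Only (B) is consistent with every observation.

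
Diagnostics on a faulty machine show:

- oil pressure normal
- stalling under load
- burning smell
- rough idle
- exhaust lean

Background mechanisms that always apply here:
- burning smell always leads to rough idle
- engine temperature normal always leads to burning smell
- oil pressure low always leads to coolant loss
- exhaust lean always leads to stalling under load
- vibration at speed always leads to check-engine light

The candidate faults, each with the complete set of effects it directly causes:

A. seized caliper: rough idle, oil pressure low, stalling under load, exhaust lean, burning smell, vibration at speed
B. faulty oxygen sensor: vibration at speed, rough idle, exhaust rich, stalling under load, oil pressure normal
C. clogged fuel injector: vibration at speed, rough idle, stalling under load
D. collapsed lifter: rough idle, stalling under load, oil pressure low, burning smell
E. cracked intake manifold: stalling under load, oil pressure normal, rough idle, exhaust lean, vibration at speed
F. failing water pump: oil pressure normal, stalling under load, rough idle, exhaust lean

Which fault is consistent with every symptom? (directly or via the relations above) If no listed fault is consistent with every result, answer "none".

none

Per-candidate check:
(A) seized caliper — oil pressure normal ✗; stalling under load ✓; burning smell ✓; rough idle ✓; exhaust lean ✓
(B) faulty oxygen sensor — fails on burning smell, exhaust lean (predicts exhaust rich, not exhaust lean)
(C) clogged fuel injector — oil pressure normal ✗; stalling under load ✓; burning smell ✗; rough idle ✓; exhaust lean ✗
(D) collapsed lifter — oil pressure normal ✗; stalling under load ✓; burning smell ✓; rough idle ✓; exhaust lean ✗
(E) cracked intake manifold — oil pressure normal ✓; stalling under load ✓; burning smell ✗; rough idle ✓; exhaust lean ✓
(F) failing water pump — oil pressure normal ✓; stalling under load ✓; burning smell ✗; rough idle ✓; exhaust lean ✓
Every candidate fails on at least one observation.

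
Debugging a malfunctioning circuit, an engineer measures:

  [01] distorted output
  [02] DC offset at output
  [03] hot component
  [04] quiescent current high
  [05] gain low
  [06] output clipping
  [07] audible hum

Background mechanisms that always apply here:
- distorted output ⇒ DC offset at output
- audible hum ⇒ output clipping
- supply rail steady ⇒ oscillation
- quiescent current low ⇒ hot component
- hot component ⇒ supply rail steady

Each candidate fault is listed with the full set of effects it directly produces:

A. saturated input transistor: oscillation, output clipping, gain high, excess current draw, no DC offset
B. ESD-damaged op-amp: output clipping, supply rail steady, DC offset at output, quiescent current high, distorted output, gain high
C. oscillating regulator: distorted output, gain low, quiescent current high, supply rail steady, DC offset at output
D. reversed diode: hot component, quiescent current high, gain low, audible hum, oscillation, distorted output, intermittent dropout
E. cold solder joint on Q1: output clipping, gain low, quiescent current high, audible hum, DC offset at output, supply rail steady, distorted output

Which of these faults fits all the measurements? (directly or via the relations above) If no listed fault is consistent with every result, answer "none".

D

Testing each hypothesis:
(A) saturated input transistor — fails on distorted output, DC offset at output, hot component, quiescent current high, gain low, audible hum (predicts no DC offset, not DC offset at output; predicts gain high, not gain low)
(B) ESD-damaged op-amp — distorted output yes; DC offset at output yes; hot component NO; quiescent current high yes; gain low NO; output clipping yes; audible hum NO
(C) oscillating regulator — does not account for hot component, output clipping, audible hum
(D) reversed diode — accounts for every observation (DC offset at output via distorted output → DC offset at output)
(E) cold solder joint on Q1 — does not account for hot component
(D) alone accounts for all the evidence.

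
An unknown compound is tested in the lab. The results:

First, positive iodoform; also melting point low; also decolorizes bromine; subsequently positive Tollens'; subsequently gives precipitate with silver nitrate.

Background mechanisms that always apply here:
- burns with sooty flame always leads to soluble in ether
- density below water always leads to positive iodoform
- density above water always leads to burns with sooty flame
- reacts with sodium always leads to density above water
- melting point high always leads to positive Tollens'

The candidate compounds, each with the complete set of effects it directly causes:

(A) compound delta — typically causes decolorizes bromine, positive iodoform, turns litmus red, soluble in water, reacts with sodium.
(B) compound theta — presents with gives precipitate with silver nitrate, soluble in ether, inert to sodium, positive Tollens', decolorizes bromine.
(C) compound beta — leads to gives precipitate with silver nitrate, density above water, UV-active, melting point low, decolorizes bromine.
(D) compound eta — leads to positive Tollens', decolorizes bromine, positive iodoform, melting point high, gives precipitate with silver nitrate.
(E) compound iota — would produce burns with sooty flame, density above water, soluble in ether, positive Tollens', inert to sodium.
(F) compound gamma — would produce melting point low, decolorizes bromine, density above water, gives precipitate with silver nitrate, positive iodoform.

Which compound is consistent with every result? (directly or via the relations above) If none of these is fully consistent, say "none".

none

Checking each candidate against the observations:
(A) compound delta — does not account for melting point low, positive Tollens', gives precipitate with silver nitrate
(B) compound theta — does not account for positive iodoform, melting point low
(C) compound beta — does not account for positive iodoform, positive Tollens'
(D) compound eta — fails on melting point low (predicts melting point high, not melting point low)
(E) compound iota — positive iodoform NO; melting point low NO; decolorizes bromine NO; positive Tollens' yes; gives precipitate with silver nitrate NO
(F) compound gamma — does not account for positive Tollens'
Every candidate fails on at least one observation.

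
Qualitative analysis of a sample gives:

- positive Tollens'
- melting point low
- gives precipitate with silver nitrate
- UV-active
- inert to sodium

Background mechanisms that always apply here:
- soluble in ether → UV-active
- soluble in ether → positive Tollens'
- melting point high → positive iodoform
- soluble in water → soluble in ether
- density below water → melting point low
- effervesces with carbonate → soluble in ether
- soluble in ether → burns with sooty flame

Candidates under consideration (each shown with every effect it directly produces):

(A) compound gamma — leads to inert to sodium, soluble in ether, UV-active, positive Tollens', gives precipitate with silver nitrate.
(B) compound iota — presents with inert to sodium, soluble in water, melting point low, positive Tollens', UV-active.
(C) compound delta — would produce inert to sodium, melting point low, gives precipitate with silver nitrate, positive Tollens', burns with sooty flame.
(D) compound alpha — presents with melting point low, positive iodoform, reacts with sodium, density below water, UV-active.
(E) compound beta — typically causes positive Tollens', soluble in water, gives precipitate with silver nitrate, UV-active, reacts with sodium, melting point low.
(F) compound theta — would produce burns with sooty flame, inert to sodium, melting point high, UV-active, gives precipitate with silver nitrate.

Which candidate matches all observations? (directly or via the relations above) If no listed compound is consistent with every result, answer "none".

Per-candidate check:
(A) compound gamma — positive Tollens' +; melting point low -; gives precipitate with silver nitrate +; UV-active +; inert to sodium +
(B) compound iota — positive Tollens' +; melting point low +; gives precipitate with silver nitrate -; UV-active +; inert to sodium +
(C) compound delta — does not account for UV-active
(D) compound alpha — positive Tollens' -; melting point low +; gives precipitate with silver nitrate -; UV-active +; inert to sodium -
(E) compound beta — positive Tollens' +; melting point low +; gives precipitate with silver nitrate +; UV-active +; inert to sodium -
(F) compound theta — fails on positive Tollens', melting point low (predicts melting point high, not melting point low)
None of the listed candidates fits everything.

none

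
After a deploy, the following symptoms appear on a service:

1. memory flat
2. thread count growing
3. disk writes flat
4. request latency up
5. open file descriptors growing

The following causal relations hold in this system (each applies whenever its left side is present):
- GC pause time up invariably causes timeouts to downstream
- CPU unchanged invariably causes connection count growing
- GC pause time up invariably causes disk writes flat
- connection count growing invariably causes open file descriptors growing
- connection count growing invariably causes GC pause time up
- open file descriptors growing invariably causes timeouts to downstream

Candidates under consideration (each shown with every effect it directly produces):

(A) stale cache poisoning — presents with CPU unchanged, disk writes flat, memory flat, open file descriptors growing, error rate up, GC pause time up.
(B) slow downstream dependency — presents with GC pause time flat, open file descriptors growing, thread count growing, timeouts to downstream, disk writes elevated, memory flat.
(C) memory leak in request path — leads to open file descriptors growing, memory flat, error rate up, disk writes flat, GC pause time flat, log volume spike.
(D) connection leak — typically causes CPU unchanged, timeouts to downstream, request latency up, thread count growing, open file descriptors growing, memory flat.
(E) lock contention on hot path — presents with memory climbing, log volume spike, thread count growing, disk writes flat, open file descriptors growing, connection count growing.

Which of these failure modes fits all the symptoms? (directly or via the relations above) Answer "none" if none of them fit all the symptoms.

Per-candidate check:
(A) stale cache poisoning — memory flat match; thread count growing miss; disk writes flat match; request latency up miss; open file descriptors growing match
(B) slow downstream dependency — memory flat match; thread count growing match; disk writes flat miss; request latency up miss; open file descriptors growing match
(C) memory leak in request path — memory flat match; thread count growing miss; disk writes flat match; request latency up miss; open file descriptors growing match
(D) connection leak — accounts for every observation (disk writes flat via CPU unchanged → connection count growing → GC pause time up → disk writes flat)
(E) lock contention on hot path — memory flat miss; thread count growing match; disk writes flat match; request latency up miss; open file descriptors growing match
Only (D) is consistent with every observation.

D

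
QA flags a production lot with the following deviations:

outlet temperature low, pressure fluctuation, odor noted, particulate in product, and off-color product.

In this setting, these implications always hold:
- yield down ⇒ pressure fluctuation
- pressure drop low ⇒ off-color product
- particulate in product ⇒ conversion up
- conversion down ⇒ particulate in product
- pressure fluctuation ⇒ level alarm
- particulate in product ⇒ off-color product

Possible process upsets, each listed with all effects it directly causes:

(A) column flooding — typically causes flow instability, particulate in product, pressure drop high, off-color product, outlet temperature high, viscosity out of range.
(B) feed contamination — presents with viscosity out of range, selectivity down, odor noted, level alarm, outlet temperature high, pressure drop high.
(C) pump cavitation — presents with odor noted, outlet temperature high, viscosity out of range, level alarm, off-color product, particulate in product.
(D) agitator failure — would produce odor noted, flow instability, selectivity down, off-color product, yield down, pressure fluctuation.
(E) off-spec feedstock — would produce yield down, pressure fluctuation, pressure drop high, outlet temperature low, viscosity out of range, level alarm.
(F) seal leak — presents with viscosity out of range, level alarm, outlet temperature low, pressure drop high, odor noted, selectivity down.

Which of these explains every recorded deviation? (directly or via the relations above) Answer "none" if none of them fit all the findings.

none

Per-candidate check:
(A) column flooding — outlet temperature low NO; pressure fluctuation NO; odor noted NO; particulate in product yes; off-color product yes
(B) feed contamination — fails on outlet temperature low, pressure fluctuation, particulate in product, off-color product (predicts outlet temperature high, not outlet temperature low)
(C) pump cavitation — fails on outlet temperature low, pressure fluctuation (predicts outlet temperature high, not outlet temperature low)
(D) agitator failure — outlet temperature low NO; pressure fluctuation yes; odor noted yes; particulate in product NO; off-color product yes
(E) off-spec feedstock — outlet temperature low yes; pressure fluctuation yes; odor noted NO; particulate in product NO; off-color product NO
(F) seal leak — does not account for pressure fluctuation, particulate in product, off-color product
Every candidate fails on at least one observation.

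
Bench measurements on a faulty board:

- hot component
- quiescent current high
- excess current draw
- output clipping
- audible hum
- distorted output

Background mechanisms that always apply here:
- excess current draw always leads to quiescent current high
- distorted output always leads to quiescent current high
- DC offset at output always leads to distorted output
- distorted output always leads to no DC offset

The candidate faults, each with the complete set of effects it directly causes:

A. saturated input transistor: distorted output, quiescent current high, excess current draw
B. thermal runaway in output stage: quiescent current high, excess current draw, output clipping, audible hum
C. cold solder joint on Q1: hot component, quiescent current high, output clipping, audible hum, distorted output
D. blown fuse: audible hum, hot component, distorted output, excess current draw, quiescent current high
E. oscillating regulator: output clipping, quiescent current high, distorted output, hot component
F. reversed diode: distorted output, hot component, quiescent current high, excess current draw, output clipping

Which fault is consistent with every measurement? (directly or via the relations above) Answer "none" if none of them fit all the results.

Checking each candidate against the observations:
(A) saturated input transistor — does not account for hot component, output clipping, audible hum
(B) thermal runaway in output stage — hot component miss; quiescent current high match; excess current draw match; output clipping match; audible hum match; distorted output miss
(C) cold solder joint on Q1 — hot component match; quiescent current high match; excess current draw miss; output clipping match; audible hum match; distorted output match
(D) blown fuse — does not account for output clipping
(E) oscillating regulator — hot component match; quiescent current high match; excess current draw miss; output clipping match; audible hum miss; distorted output match
(F) reversed diode — does not account for audible hum
None of the listed candidates fits everything.

none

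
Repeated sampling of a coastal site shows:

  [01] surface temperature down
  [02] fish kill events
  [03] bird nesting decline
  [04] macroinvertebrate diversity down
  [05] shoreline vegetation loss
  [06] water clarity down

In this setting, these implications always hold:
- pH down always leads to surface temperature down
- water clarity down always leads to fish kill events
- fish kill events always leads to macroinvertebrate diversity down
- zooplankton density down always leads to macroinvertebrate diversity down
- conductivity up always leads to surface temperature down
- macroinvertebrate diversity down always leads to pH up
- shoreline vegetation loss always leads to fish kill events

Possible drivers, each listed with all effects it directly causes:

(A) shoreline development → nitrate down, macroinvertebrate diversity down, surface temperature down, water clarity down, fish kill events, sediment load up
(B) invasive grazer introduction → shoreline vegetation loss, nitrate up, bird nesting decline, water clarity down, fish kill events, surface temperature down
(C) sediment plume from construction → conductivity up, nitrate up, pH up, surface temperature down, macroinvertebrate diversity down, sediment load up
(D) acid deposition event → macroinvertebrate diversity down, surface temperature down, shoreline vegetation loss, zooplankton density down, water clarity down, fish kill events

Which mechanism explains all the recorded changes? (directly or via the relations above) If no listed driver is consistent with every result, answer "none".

B

For each candidate, compare predicted effects to what was observed:
(A) shoreline development — surface temperature down ✓; fish kill events ✓; bird nesting decline ✗; macroinvertebrate diversity down ✓; shoreline vegetation loss ✗; water clarity down ✓
(B) invasive grazer introduction — surface temperature down ✓; fish kill events ✓; bird nesting decline ✓; macroinvertebrate diversity down ✓ (through fish kill events → macroinvertebrate diversity down); shoreline vegetation loss ✓; water clarity down ✓
(C) sediment plume from construction — does not account for fish kill events, bird nesting decline, shoreline vegetation loss, water clarity down
(D) acid deposition event — does not account for bird nesting decline
(B) alone accounts for all the evidence.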